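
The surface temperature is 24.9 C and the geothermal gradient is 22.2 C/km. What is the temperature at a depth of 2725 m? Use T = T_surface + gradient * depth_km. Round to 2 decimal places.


Convert depth to km: 2725 / 1000 = 2.725 km
Temperature increase = gradient * depth_km = 22.2 * 2.725 = 60.5 C
Temperature at depth = T_surface + delta_T = 24.9 + 60.5
T = 85.40 C

85.40


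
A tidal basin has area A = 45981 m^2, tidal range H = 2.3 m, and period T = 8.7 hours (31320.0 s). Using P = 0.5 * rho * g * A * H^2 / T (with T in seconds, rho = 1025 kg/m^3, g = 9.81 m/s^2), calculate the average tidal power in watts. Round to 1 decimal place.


Convert period to seconds: T = 8.7 * 3600 = 31320.0 s
H^2 = 2.3^2 = 5.29
P = 0.5 * rho * g * A * H^2 / T
P = 0.5 * 1025 * 9.81 * 45981 * 5.29 / 31320.0
P = 39045.9 W

39045.9


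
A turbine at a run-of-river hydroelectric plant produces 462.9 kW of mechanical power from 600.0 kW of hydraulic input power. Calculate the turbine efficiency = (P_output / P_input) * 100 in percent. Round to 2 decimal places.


Turbine efficiency = (output power / input power) * 100
eta = (462.9 / 600.0) * 100
eta = 77.15%

77.15


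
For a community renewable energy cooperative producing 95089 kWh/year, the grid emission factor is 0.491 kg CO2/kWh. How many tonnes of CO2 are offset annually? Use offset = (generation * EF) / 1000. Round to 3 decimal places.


CO2 offset in kg = generation * emission_factor
CO2 offset = 95089 * 0.491 = 46688.7 kg
Convert to tonnes:
  CO2 offset = 46688.7 / 1000 = 46.689 tonnes

46.689


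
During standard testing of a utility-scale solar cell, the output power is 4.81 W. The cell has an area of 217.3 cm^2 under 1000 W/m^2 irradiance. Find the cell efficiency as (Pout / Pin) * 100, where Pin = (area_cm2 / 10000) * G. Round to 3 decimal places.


First compute the input power:
  Pin = area_cm2 / 10000 * G = 217.3 / 10000 * 1000 = 21.73 W
Then compute efficiency:
  Efficiency = (Pout / Pin) * 100 = (4.81 / 21.73) * 100
  Efficiency = 22.135%

22.135


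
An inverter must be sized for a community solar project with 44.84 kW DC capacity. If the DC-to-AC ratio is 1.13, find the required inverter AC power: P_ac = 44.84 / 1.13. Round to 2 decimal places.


The inverter AC capacity is determined by the DC/AC ratio.
Given: P_dc = 44.84 kW, DC/AC ratio = 1.13
P_ac = P_dc / ratio = 44.84 / 1.13
P_ac = 39.68 kW

39.68


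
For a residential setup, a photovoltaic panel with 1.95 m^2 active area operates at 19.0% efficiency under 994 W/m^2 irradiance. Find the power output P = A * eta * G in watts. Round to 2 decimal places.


Use the solar power formula P = A * eta * G.
Given: A = 1.95 m^2, eta = 0.19, G = 994 W/m^2
P = 1.95 * 0.19 * 994
P = 368.28 W

368.28


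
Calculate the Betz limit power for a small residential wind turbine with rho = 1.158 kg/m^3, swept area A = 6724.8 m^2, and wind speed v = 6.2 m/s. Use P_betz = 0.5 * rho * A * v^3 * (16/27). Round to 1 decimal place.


The Betz coefficient Cp_max = 16/27 = 0.5926
v^3 = 6.2^3 = 238.328
P_betz = 0.5 * rho * A * v^3 * Cp_max
P_betz = 0.5 * 1.158 * 6724.8 * 238.328 * 0.5926
P_betz = 549907.0 W

549907.0


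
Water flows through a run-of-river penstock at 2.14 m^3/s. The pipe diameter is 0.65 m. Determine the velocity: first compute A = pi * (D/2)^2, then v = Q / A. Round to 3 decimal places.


Compute pipe cross-sectional area:
  A = pi * (D/2)^2 = pi * (0.65/2)^2 = 0.3318 m^2
Calculate velocity:
  v = Q / A = 2.14 / 0.3318
  v = 6.449 m/s

6.449


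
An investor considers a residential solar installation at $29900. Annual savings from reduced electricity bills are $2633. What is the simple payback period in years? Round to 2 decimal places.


Simple payback period = initial cost / annual savings
Payback = 29900 / 2633
Payback = 11.36 years

11.36


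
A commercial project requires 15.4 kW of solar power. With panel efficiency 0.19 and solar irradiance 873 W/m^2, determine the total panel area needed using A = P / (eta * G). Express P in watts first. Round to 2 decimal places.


Convert target power to watts: P = 15.4 * 1000 = 15400.0 W
Compute denominator: eta * G = 0.19 * 873 = 165.87
Required area A = P / (eta * G) = 15400.0 / 165.87
A = 92.84 m^2

92.84


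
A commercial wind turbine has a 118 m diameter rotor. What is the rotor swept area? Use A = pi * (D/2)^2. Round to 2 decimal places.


Compute the rotor radius:
  r = D / 2 = 118 / 2 = 59.0 m
Calculate swept area:
  A = pi * r^2 = pi * 59.0^2
  A = 10935.88 m^2

10935.88


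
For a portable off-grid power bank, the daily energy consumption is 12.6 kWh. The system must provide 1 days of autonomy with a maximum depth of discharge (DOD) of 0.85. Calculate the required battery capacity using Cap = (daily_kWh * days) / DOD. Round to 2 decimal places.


Total energy needed = daily * days = 12.6 * 1 = 12.6 kWh
Account for depth of discharge:
  Cap = total_energy / DOD = 12.6 / 0.85
  Cap = 14.82 kWh

14.82


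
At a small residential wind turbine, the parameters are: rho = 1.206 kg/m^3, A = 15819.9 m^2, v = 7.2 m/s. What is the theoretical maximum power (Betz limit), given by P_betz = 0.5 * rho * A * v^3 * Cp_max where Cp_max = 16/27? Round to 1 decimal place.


The Betz coefficient Cp_max = 16/27 = 0.5926
v^3 = 7.2^3 = 373.248
P_betz = 0.5 * rho * A * v^3 * Cp_max
P_betz = 0.5 * 1.206 * 15819.9 * 373.248 * 0.5926
P_betz = 2109962.6 W

2109962.6


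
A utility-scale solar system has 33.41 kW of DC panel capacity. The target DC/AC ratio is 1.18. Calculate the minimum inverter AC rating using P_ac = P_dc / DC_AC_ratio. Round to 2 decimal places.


The inverter AC capacity is determined by the DC/AC ratio.
Given: P_dc = 33.41 kW, DC/AC ratio = 1.18
P_ac = P_dc / ratio = 33.41 / 1.18
P_ac = 28.31 kW

28.31


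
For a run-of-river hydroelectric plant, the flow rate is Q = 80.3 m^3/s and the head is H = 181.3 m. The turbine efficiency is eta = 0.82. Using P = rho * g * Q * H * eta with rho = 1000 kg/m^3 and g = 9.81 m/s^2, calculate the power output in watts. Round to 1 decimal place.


Apply the hydropower formula P = rho * g * Q * H * eta
rho * g = 1000 * 9.81 = 9810.0
P = 9810.0 * 80.3 * 181.3 * 0.82
P = 117110600.8 W

117110600.8


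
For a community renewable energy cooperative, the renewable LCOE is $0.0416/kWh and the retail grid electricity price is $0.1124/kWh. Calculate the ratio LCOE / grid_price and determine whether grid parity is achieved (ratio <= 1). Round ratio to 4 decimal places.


Compare LCOE to grid price:
  LCOE = $0.0416/kWh, Grid price = $0.1124/kWh
  Ratio = LCOE / grid_price = 0.0416 / 0.1124 = 0.3701
  Grid parity achieved (ratio <= 1)? yes

0.3701


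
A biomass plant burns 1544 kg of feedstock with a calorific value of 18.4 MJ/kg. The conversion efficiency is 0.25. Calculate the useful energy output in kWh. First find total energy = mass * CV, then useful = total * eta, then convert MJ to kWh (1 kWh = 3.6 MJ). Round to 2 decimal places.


Total energy = mass * CV = 1544 * 18.4 = 28409.6 MJ
Useful energy = total * eta = 28409.6 * 0.25 = 7102.4 MJ
Convert to kWh: 7102.4 / 3.6
Useful energy = 1972.89 kWh

1972.89


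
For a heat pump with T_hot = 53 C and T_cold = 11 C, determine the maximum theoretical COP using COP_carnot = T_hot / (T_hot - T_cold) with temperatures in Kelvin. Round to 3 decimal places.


Convert to Kelvin:
  T_hot = 53 + 273.15 = 326.15 K
  T_cold = 11 + 273.15 = 284.15 K
Apply Carnot COP formula:
  COP = T_hot_K / (T_hot_K - T_cold_K) = 326.15 / 42.0
  COP = 7.765

7.765


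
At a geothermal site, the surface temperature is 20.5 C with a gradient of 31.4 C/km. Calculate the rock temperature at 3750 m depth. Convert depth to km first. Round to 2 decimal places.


Convert depth to km: 3750 / 1000 = 3.75 km
Temperature increase = gradient * depth_km = 31.4 * 3.75 = 117.75 C
Temperature at depth = T_surface + delta_T = 20.5 + 117.75
T = 138.25 C

138.25


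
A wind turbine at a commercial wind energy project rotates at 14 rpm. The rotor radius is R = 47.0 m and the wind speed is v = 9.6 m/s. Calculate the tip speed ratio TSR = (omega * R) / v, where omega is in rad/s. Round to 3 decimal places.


Convert rotational speed to rad/s:
  omega = 14 * 2 * pi / 60 = 1.4661 rad/s
Compute tip speed:
  v_tip = omega * R = 1.4661 * 47.0 = 68.906 m/s
Tip speed ratio:
  TSR = v_tip / v_wind = 68.906 / 9.6 = 7.178

7.178


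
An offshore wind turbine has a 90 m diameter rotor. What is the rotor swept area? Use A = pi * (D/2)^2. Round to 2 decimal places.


Compute the rotor radius:
  r = D / 2 = 90 / 2 = 45.0 m
Calculate swept area:
  A = pi * r^2 = pi * 45.0^2
  A = 6361.73 m^2

6361.73


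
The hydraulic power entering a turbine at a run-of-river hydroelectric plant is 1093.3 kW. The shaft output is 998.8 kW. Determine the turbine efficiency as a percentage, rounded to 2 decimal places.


Turbine efficiency = (output power / input power) * 100
eta = (998.8 / 1093.3) * 100
eta = 91.36%

91.36


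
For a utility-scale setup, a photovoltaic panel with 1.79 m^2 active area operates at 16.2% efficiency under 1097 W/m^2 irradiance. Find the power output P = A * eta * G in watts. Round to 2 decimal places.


Use the solar power formula P = A * eta * G.
Given: A = 1.79 m^2, eta = 0.162, G = 1097 W/m^2
P = 1.79 * 0.162 * 1097
P = 318.11 W

318.11


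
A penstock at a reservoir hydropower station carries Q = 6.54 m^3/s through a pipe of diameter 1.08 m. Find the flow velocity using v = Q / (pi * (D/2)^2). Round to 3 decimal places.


Compute pipe cross-sectional area:
  A = pi * (D/2)^2 = pi * (1.08/2)^2 = 0.9161 m^2
Calculate velocity:
  v = Q / A = 6.54 / 0.9161
  v = 7.139 m/s

7.139


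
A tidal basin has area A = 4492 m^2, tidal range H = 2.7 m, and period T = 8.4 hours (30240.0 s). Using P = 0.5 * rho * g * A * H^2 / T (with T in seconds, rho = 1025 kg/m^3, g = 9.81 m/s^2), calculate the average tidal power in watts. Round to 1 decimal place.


Convert period to seconds: T = 8.4 * 3600 = 30240.0 s
H^2 = 2.7^2 = 7.29
P = 0.5 * rho * g * A * H^2 / T
P = 0.5 * 1025 * 9.81 * 4492 * 7.29 / 30240.0
P = 5444.4 W

5444.4


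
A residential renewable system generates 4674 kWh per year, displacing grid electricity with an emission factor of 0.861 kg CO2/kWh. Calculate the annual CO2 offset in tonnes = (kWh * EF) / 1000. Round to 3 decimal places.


CO2 offset in kg = generation * emission_factor
CO2 offset = 4674 * 0.861 = 4024.31 kg
Convert to tonnes:
  CO2 offset = 4024.31 / 1000 = 4.024 tonnes

4.024


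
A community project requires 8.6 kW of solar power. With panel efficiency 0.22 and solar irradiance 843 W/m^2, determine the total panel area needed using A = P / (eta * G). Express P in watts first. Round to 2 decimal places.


Convert target power to watts: P = 8.6 * 1000 = 8600.0 W
Compute denominator: eta * G = 0.22 * 843 = 185.46
Required area A = P / (eta * G) = 8600.0 / 185.46
A = 46.37 m^2

46.37


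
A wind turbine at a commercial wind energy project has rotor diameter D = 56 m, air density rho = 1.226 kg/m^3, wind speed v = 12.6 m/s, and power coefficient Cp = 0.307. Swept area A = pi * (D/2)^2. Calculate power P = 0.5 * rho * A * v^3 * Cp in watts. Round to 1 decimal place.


Step 1 -- Compute swept area:
  A = pi * (D/2)^2 = pi * (56/2)^2 = 2463.01 m^2
Step 2 -- Apply wind power equation:
  P = 0.5 * rho * A * v^3 * Cp
  v^3 = 12.6^3 = 2000.376
  P = 0.5 * 1.226 * 2463.01 * 2000.376 * 0.307
  P = 927206.4 W

927206.4


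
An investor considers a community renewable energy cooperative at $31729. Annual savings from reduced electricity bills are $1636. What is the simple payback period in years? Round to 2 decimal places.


Simple payback period = initial cost / annual savings
Payback = 31729 / 1636
Payback = 19.39 years

19.39


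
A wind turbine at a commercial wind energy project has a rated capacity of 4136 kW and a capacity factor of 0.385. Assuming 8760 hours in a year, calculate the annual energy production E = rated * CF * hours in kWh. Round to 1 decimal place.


Annual energy = rated_kW * capacity_factor * hours_per_year
Given: P_rated = 4136 kW, CF = 0.385, hours = 8760
E = 4136 * 0.385 * 8760
E = 13949073.6 kWh

13949073.6


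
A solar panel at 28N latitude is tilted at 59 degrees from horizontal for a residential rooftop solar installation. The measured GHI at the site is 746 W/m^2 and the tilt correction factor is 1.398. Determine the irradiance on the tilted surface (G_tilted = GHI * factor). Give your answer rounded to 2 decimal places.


Identify the given values:
  GHI = 746 W/m^2, tilt correction factor = 1.398
Apply the formula G_tilted = GHI * factor:
  G_tilted = 746 * 1.398
  G_tilted = 1042.91 W/m^2

1042.91


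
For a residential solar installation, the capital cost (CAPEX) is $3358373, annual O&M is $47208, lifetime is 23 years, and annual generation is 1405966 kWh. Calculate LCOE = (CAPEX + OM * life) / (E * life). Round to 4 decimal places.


Total cost = CAPEX + OM * lifetime = 3358373 + 47208 * 23 = 3358373 + 1085784 = 4444157
Total generation = annual * lifetime = 1405966 * 23 = 32337218 kWh
LCOE = 4444157 / 32337218
LCOE = 0.1374 $/kWh

0.1374


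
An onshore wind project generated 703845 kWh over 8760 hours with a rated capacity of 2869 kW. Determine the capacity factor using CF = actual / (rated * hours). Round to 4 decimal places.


Capacity factor = actual output / maximum possible output
Maximum possible = rated * hours = 2869 * 8760 = 25132440 kWh
CF = 703845 / 25132440
CF = 0.0280

0.0280


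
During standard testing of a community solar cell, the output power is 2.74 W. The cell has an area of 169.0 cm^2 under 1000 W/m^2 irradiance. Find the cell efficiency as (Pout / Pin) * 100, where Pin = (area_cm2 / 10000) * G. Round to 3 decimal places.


First compute the input power:
  Pin = area_cm2 / 10000 * G = 169.0 / 10000 * 1000 = 16.9 W
Then compute efficiency:
  Efficiency = (Pout / Pin) * 100 = (2.74 / 16.9) * 100
  Efficiency = 16.213%

16.213


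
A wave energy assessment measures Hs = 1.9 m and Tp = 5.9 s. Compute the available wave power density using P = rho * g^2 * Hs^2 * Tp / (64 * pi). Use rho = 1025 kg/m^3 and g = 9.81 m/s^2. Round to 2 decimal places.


Apply wave power formula:
  g^2 = 9.81^2 = 96.2361
  Hs^2 = 1.9^2 = 3.61
  Numerator = rho * g^2 * Hs^2 * Tp = 1025 * 96.2361 * 3.61 * 5.9 = 2100976.01
  Denominator = 64 * pi = 201.0619
  P = 2100976.01 / 201.0619 = 10449.40 W/m

10449.40


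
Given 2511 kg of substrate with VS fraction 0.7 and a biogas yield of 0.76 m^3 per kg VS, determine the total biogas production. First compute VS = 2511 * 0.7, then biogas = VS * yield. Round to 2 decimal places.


Compute volatile solids:
  VS = mass * VS_fraction = 2511 * 0.7 = 1757.7 kg
Calculate biogas volume:
  Biogas = VS * specific_yield = 1757.7 * 0.76
  Biogas = 1335.85 m^3

1335.85


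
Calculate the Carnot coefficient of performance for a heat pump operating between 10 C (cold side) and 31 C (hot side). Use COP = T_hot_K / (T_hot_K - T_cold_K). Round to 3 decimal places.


Convert to Kelvin:
  T_hot = 31 + 273.15 = 304.15 K
  T_cold = 10 + 273.15 = 283.15 K
Apply Carnot COP formula:
  COP = T_hot_K / (T_hot_K - T_cold_K) = 304.15 / 21.0
  COP = 14.483

14.483


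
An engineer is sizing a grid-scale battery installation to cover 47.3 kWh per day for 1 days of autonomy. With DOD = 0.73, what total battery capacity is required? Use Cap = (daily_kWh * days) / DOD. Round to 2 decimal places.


Total energy needed = daily * days = 47.3 * 1 = 47.3 kWh
Account for depth of discharge:
  Cap = total_energy / DOD = 47.3 / 0.73
  Cap = 64.79 kWh

64.79


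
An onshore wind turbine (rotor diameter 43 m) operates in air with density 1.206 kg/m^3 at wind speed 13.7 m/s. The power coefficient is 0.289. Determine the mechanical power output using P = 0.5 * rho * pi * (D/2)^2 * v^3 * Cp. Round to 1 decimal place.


Step 1 -- Compute swept area:
  A = pi * (D/2)^2 = pi * (43/2)^2 = 1452.2 m^2
Step 2 -- Apply wind power equation:
  P = 0.5 * rho * A * v^3 * Cp
  v^3 = 13.7^3 = 2571.353
  P = 0.5 * 1.206 * 1452.2 * 2571.353 * 0.289
  P = 650734.2 W

650734.2


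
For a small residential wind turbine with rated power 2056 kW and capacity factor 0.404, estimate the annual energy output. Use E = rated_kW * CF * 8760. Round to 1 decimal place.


Annual energy = rated_kW * capacity_factor * hours_per_year
Given: P_rated = 2056 kW, CF = 0.404, hours = 8760
E = 2056 * 0.404 * 8760
E = 7276266.2 kWh

7276266.2


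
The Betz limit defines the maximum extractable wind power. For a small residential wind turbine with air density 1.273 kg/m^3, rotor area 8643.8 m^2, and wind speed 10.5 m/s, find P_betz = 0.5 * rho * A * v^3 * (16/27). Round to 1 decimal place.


The Betz coefficient Cp_max = 16/27 = 0.5926
v^3 = 10.5^3 = 1157.625
P_betz = 0.5 * rho * A * v^3 * Cp_max
P_betz = 0.5 * 1.273 * 8643.8 * 1157.625 * 0.5926
P_betz = 3774220.2 W

3774220.2


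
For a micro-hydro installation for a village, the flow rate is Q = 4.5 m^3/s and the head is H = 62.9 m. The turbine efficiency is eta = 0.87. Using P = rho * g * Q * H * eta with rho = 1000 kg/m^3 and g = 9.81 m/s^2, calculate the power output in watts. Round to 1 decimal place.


Apply the hydropower formula P = rho * g * Q * H * eta
rho * g = 1000 * 9.81 = 9810.0
P = 9810.0 * 4.5 * 62.9 * 0.87
P = 2415746.8 W

2415746.8


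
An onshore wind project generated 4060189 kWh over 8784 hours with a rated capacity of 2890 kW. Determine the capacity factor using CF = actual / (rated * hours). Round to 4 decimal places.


Capacity factor = actual output / maximum possible output
Maximum possible = rated * hours = 2890 * 8784 = 25385760 kWh
CF = 4060189 / 25385760
CF = 0.1599

0.1599


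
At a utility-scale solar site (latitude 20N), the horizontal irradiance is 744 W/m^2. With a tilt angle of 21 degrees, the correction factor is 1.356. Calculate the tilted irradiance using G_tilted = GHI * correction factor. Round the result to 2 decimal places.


Identify the given values:
  GHI = 744 W/m^2, tilt correction factor = 1.356
Apply the formula G_tilted = GHI * factor:
  G_tilted = 744 * 1.356
  G_tilted = 1008.86 W/m^2

1008.86


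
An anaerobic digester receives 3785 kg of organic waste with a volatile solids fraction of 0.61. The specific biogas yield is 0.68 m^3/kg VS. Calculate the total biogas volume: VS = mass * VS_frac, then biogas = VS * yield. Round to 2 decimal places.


Compute volatile solids:
  VS = mass * VS_fraction = 3785 * 0.61 = 2308.85 kg
Calculate biogas volume:
  Biogas = VS * specific_yield = 2308.85 * 0.68
  Biogas = 1570.02 m^3

1570.02


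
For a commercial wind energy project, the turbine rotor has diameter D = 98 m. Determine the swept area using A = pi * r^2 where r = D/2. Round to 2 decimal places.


Compute the rotor radius:
  r = D / 2 = 98 / 2 = 49.0 m
Calculate swept area:
  A = pi * r^2 = pi * 49.0^2
  A = 7542.96 m^2

7542.96


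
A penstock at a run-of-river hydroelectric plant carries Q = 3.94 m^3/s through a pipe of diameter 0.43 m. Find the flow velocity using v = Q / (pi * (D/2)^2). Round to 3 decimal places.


Compute pipe cross-sectional area:
  A = pi * (D/2)^2 = pi * (0.43/2)^2 = 0.1452 m^2
Calculate velocity:
  v = Q / A = 3.94 / 0.1452
  v = 27.131 m/s

27.131


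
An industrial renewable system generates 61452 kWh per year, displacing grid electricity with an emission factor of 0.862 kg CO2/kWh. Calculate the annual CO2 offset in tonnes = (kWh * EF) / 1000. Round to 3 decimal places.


CO2 offset in kg = generation * emission_factor
CO2 offset = 61452 * 0.862 = 52971.62 kg
Convert to tonnes:
  CO2 offset = 52971.62 / 1000 = 52.972 tonnes

52.972


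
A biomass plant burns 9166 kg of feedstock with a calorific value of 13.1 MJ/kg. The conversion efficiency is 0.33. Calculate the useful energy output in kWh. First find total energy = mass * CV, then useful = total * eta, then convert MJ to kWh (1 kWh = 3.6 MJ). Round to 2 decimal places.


Total energy = mass * CV = 9166 * 13.1 = 120074.6 MJ
Useful energy = total * eta = 120074.6 * 0.33 = 39624.62 MJ
Convert to kWh: 39624.62 / 3.6
Useful energy = 11006.84 kWh

11006.84


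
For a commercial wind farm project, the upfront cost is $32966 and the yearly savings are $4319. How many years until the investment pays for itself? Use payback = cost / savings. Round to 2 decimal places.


Simple payback period = initial cost / annual savings
Payback = 32966 / 4319
Payback = 7.63 years

7.63


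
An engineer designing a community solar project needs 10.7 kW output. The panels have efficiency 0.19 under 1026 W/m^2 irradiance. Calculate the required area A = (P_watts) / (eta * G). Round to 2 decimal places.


Convert target power to watts: P = 10.7 * 1000 = 10700.0 W
Compute denominator: eta * G = 0.19 * 1026 = 194.94
Required area A = P / (eta * G) = 10700.0 / 194.94
A = 54.89 m^2

54.89


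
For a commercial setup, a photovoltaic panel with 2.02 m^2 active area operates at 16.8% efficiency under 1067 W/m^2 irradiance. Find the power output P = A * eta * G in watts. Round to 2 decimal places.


Use the solar power formula P = A * eta * G.
Given: A = 2.02 m^2, eta = 0.168, G = 1067 W/m^2
P = 2.02 * 0.168 * 1067
P = 362.10 W

362.10


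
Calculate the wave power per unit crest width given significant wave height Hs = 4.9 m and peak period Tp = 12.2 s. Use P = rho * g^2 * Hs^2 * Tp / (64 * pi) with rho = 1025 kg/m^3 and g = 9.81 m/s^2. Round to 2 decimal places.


Apply wave power formula:
  g^2 = 9.81^2 = 96.2361
  Hs^2 = 4.9^2 = 24.01
  Numerator = rho * g^2 * Hs^2 * Tp = 1025 * 96.2361 * 24.01 * 12.2 = 28894412.66
  Denominator = 64 * pi = 201.0619
  P = 28894412.66 / 201.0619 = 143709.02 W/m

143709.02


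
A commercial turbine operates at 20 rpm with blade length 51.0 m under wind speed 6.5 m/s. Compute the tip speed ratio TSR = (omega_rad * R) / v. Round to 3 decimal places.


Convert rotational speed to rad/s:
  omega = 20 * 2 * pi / 60 = 2.0944 rad/s
Compute tip speed:
  v_tip = omega * R = 2.0944 * 51.0 = 106.814 m/s
Tip speed ratio:
  TSR = v_tip / v_wind = 106.814 / 6.5 = 16.433

16.433


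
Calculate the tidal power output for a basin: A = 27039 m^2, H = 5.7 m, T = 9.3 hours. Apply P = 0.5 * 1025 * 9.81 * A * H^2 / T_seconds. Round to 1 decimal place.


Convert period to seconds: T = 9.3 * 3600 = 33480.0 s
H^2 = 5.7^2 = 32.49
P = 0.5 * rho * g * A * H^2 / T
P = 0.5 * 1025 * 9.81 * 27039 * 32.49 / 33480.0
P = 131922.2 W

131922.2


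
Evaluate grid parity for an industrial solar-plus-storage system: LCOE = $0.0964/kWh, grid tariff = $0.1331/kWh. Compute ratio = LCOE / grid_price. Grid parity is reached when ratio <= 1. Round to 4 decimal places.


Compare LCOE to grid price:
  LCOE = $0.0964/kWh, Grid price = $0.1331/kWh
  Ratio = LCOE / grid_price = 0.0964 / 0.1331 = 0.7243
  Grid parity achieved (ratio <= 1)? yes

0.7243


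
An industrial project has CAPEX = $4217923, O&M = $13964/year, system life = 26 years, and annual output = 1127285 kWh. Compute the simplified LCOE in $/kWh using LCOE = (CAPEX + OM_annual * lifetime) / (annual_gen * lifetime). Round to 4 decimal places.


Total cost = CAPEX + OM * lifetime = 4217923 + 13964 * 26 = 4217923 + 363064 = 4580987
Total generation = annual * lifetime = 1127285 * 26 = 29309410 kWh
LCOE = 4580987 / 29309410
LCOE = 0.1563 $/kWh

0.1563


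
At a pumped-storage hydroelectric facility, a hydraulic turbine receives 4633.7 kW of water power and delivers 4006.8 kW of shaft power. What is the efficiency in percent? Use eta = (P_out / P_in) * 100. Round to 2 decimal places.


Turbine efficiency = (output power / input power) * 100
eta = (4006.8 / 4633.7) * 100
eta = 86.47%

86.47


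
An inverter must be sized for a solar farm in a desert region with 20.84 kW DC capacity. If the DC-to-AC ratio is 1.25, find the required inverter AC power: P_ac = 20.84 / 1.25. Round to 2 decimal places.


The inverter AC capacity is determined by the DC/AC ratio.
Given: P_dc = 20.84 kW, DC/AC ratio = 1.25
P_ac = P_dc / ratio = 20.84 / 1.25
P_ac = 16.67 kW

16.67


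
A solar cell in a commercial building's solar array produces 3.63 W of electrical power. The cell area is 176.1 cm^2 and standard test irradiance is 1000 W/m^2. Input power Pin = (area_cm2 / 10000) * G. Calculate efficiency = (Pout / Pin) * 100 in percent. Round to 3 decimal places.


First compute the input power:
  Pin = area_cm2 / 10000 * G = 176.1 / 10000 * 1000 = 17.61 W
Then compute efficiency:
  Efficiency = (Pout / Pin) * 100 = (3.63 / 17.61) * 100
  Efficiency = 20.613%

20.613


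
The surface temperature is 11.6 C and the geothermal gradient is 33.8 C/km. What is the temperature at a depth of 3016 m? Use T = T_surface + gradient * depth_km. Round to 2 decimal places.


Convert depth to km: 3016 / 1000 = 3.016 km
Temperature increase = gradient * depth_km = 33.8 * 3.016 = 101.94 C
Temperature at depth = T_surface + delta_T = 11.6 + 101.94
T = 113.54 C

113.54


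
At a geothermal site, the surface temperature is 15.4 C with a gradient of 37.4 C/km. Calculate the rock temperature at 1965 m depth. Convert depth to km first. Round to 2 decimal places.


Convert depth to km: 1965 / 1000 = 1.965 km
Temperature increase = gradient * depth_km = 37.4 * 1.965 = 73.49 C
Temperature at depth = T_surface + delta_T = 15.4 + 73.49
T = 88.89 C

88.89


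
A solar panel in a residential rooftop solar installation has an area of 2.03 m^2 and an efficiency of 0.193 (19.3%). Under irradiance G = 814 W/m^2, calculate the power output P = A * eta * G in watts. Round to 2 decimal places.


Use the solar power formula P = A * eta * G.
Given: A = 2.03 m^2, eta = 0.193, G = 814 W/m^2
P = 2.03 * 0.193 * 814
P = 318.92 W

318.92


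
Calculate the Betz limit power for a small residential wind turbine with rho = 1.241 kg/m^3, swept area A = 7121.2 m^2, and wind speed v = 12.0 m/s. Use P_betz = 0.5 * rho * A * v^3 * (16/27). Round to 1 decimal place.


The Betz coefficient Cp_max = 16/27 = 0.5926
v^3 = 12.0^3 = 1728.0
P_betz = 0.5 * rho * A * v^3 * Cp_max
P_betz = 0.5 * 1.241 * 7121.2 * 1728.0 * 0.5926
P_betz = 4524753.5 W

4524753.5


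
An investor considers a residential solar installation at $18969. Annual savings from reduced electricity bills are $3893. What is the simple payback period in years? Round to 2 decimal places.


Simple payback period = initial cost / annual savings
Payback = 18969 / 3893
Payback = 4.87 years

4.87


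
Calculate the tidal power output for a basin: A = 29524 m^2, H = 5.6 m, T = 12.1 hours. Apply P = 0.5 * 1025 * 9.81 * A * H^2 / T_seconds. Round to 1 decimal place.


Convert period to seconds: T = 12.1 * 3600 = 43560.0 s
H^2 = 5.6^2 = 31.36
P = 0.5 * rho * g * A * H^2 / T
P = 0.5 * 1025 * 9.81 * 29524 * 31.36 / 43560.0
P = 106862.7 W

106862.7


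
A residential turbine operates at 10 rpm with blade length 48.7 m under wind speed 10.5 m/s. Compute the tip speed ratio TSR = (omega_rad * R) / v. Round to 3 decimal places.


Convert rotational speed to rad/s:
  omega = 10 * 2 * pi / 60 = 1.0472 rad/s
Compute tip speed:
  v_tip = omega * R = 1.0472 * 48.7 = 50.999 m/s
Tip speed ratio:
  TSR = v_tip / v_wind = 50.999 / 10.5 = 4.857

4.857


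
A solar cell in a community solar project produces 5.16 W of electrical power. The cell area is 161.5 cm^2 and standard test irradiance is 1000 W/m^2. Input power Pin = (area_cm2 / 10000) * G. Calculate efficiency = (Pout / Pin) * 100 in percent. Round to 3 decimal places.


First compute the input power:
  Pin = area_cm2 / 10000 * G = 161.5 / 10000 * 1000 = 16.15 W
Then compute efficiency:
  Efficiency = (Pout / Pin) * 100 = (5.16 / 16.15) * 100
  Efficiency = 31.950%

31.950


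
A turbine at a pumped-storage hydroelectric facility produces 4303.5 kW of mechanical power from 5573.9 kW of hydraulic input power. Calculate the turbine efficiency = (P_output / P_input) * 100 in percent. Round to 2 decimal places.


Turbine efficiency = (output power / input power) * 100
eta = (4303.5 / 5573.9) * 100
eta = 77.21%

77.21


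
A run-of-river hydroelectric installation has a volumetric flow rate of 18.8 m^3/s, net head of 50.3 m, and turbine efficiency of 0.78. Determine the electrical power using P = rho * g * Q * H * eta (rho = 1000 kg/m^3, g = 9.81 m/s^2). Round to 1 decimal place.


Apply the hydropower formula P = rho * g * Q * H * eta
rho * g = 1000 * 9.81 = 9810.0
P = 9810.0 * 18.8 * 50.3 * 0.78
P = 7235848.2 W

7235848.2


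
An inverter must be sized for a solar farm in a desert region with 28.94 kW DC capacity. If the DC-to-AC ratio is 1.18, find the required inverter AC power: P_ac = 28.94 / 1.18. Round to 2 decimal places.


The inverter AC capacity is determined by the DC/AC ratio.
Given: P_dc = 28.94 kW, DC/AC ratio = 1.18
P_ac = P_dc / ratio = 28.94 / 1.18
P_ac = 24.53 kW

24.53


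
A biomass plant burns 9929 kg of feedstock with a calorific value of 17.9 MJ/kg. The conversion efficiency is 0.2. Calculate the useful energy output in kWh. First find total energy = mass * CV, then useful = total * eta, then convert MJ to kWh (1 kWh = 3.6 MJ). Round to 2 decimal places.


Total energy = mass * CV = 9929 * 17.9 = 177729.1 MJ
Useful energy = total * eta = 177729.1 * 0.2 = 35545.82 MJ
Convert to kWh: 35545.82 / 3.6
Useful energy = 9873.84 kWh

9873.84


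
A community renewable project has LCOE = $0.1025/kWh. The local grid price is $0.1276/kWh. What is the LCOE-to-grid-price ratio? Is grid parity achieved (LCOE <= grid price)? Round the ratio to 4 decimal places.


Compare LCOE to grid price:
  LCOE = $0.1025/kWh, Grid price = $0.1276/kWh
  Ratio = LCOE / grid_price = 0.1025 / 0.1276 = 0.8033
  Grid parity achieved (ratio <= 1)? yes

0.8033


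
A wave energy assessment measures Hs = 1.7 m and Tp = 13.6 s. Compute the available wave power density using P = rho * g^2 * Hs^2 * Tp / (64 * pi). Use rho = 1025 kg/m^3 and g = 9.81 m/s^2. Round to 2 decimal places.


Apply wave power formula:
  g^2 = 9.81^2 = 96.2361
  Hs^2 = 1.7^2 = 2.89
  Numerator = rho * g^2 * Hs^2 * Tp = 1025 * 96.2361 * 2.89 * 13.6 = 3877025.27
  Denominator = 64 * pi = 201.0619
  P = 3877025.27 / 201.0619 = 19282.74 W/m

19282.74


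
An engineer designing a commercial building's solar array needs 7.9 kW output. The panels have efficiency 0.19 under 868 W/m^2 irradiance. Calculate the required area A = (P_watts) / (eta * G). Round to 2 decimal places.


Convert target power to watts: P = 7.9 * 1000 = 7900.0 W
Compute denominator: eta * G = 0.19 * 868 = 164.92
Required area A = P / (eta * G) = 7900.0 / 164.92
A = 47.90 m^2

47.90


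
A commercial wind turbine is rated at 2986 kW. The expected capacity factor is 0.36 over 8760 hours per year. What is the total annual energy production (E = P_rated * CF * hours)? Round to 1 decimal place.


Annual energy = rated_kW * capacity_factor * hours_per_year
Given: P_rated = 2986 kW, CF = 0.36, hours = 8760
E = 2986 * 0.36 * 8760
E = 9416649.6 kWh

9416649.6


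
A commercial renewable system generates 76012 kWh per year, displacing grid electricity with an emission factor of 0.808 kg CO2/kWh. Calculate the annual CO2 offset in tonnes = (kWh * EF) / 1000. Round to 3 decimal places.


CO2 offset in kg = generation * emission_factor
CO2 offset = 76012 * 0.808 = 61417.7 kg
Convert to tonnes:
  CO2 offset = 61417.7 / 1000 = 61.418 tonnes

61.418


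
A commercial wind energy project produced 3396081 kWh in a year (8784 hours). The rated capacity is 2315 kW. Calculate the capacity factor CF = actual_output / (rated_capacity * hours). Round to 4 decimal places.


Capacity factor = actual output / maximum possible output
Maximum possible = rated * hours = 2315 * 8784 = 20334960 kWh
CF = 3396081 / 20334960
CF = 0.1670

0.1670


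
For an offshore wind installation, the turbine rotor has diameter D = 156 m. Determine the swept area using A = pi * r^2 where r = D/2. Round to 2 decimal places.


Compute the rotor radius:
  r = D / 2 = 156 / 2 = 78.0 m
Calculate swept area:
  A = pi * r^2 = pi * 78.0^2
  A = 19113.45 m^2

19113.45


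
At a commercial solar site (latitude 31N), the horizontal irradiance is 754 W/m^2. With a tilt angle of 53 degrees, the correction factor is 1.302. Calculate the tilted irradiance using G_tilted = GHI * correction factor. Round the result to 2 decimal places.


Identify the given values:
  GHI = 754 W/m^2, tilt correction factor = 1.302
Apply the formula G_tilted = GHI * factor:
  G_tilted = 754 * 1.302
  G_tilted = 981.71 W/m^2

981.71


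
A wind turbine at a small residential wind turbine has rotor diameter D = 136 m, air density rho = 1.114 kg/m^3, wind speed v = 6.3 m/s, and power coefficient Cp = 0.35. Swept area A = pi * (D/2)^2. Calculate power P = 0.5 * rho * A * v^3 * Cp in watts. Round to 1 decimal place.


Step 1 -- Compute swept area:
  A = pi * (D/2)^2 = pi * (136/2)^2 = 14526.72 m^2
Step 2 -- Apply wind power equation:
  P = 0.5 * rho * A * v^3 * Cp
  v^3 = 6.3^3 = 250.047
  P = 0.5 * 1.114 * 14526.72 * 250.047 * 0.35
  P = 708129.3 W

708129.3


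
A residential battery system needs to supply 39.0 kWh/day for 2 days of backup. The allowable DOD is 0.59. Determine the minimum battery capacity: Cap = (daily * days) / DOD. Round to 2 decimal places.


Total energy needed = daily * days = 39.0 * 2 = 78.0 kWh
Account for depth of discharge:
  Cap = total_energy / DOD = 78.0 / 0.59
  Cap = 132.20 kWh

132.20


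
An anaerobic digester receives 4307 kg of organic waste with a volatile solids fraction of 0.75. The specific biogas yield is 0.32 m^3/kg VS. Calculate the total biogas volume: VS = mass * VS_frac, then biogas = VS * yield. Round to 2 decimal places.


Compute volatile solids:
  VS = mass * VS_fraction = 4307 * 0.75 = 3230.25 kg
Calculate biogas volume:
  Biogas = VS * specific_yield = 3230.25 * 0.32
  Biogas = 1033.68 m^3

1033.68


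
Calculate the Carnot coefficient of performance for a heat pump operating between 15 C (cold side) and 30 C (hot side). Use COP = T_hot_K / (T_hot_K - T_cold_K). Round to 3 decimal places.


Convert to Kelvin:
  T_hot = 30 + 273.15 = 303.15 K
  T_cold = 15 + 273.15 = 288.15 K
Apply Carnot COP formula:
  COP = T_hot_K / (T_hot_K - T_cold_K) = 303.15 / 15.0
  COP = 20.210

20.210


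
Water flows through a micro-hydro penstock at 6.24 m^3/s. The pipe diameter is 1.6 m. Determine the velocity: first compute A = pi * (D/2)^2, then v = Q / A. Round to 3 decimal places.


Compute pipe cross-sectional area:
  A = pi * (D/2)^2 = pi * (1.6/2)^2 = 2.0106 m^2
Calculate velocity:
  v = Q / A = 6.24 / 2.0106
  v = 3.104 m/s

3.104


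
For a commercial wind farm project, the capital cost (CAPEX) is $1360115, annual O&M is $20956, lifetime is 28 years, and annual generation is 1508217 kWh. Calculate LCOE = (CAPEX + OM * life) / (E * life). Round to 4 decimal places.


Total cost = CAPEX + OM * lifetime = 1360115 + 20956 * 28 = 1360115 + 586768 = 1946883
Total generation = annual * lifetime = 1508217 * 28 = 42230076 kWh
LCOE = 1946883 / 42230076
LCOE = 0.0461 $/kWh

0.0461


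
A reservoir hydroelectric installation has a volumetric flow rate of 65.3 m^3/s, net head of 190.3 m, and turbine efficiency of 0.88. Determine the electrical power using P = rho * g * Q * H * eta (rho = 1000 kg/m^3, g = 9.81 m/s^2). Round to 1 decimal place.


Apply the hydropower formula P = rho * g * Q * H * eta
rho * g = 1000 * 9.81 = 9810.0
P = 9810.0 * 65.3 * 190.3 * 0.88
P = 107276266.2 W

107276266.2


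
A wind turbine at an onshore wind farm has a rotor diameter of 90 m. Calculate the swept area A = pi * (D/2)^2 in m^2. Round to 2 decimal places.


Compute the rotor radius:
  r = D / 2 = 90 / 2 = 45.0 m
Calculate swept area:
  A = pi * r^2 = pi * 45.0^2
  A = 6361.73 m^2

6361.73


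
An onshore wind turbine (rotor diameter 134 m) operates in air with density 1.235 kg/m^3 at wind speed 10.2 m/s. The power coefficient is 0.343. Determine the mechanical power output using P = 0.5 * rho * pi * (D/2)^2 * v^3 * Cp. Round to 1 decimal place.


Step 1 -- Compute swept area:
  A = pi * (D/2)^2 = pi * (134/2)^2 = 14102.61 m^2
Step 2 -- Apply wind power equation:
  P = 0.5 * rho * A * v^3 * Cp
  v^3 = 10.2^3 = 1061.208
  P = 0.5 * 1.235 * 14102.61 * 1061.208 * 0.343
  P = 3169794.3 W

3169794.3


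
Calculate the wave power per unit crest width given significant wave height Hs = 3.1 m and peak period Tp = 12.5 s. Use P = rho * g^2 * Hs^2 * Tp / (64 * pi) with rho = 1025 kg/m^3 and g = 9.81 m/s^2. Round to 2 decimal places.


Apply wave power formula:
  g^2 = 9.81^2 = 96.2361
  Hs^2 = 3.1^2 = 9.61
  Numerator = rho * g^2 * Hs^2 * Tp = 1025 * 96.2361 * 9.61 * 12.5 = 11849370.55
  Denominator = 64 * pi = 201.0619
  P = 11849370.55 / 201.0619 = 58933.93 W/m

58933.93


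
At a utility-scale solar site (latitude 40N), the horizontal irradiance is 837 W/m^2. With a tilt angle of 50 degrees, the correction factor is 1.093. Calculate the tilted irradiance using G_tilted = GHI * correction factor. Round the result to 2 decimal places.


Identify the given values:
  GHI = 837 W/m^2, tilt correction factor = 1.093
Apply the formula G_tilted = GHI * factor:
  G_tilted = 837 * 1.093
  G_tilted = 914.84 W/m^2

914.84


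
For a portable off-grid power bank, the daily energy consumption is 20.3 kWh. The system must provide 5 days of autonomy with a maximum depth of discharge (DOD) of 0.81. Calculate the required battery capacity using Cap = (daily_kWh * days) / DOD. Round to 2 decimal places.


Total energy needed = daily * days = 20.3 * 5 = 101.5 kWh
Account for depth of discharge:
  Cap = total_energy / DOD = 101.5 / 0.81
  Cap = 125.31 kWh

125.31


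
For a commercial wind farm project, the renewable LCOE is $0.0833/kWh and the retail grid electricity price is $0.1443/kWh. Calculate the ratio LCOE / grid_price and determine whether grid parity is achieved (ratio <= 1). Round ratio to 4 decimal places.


Compare LCOE to grid price:
  LCOE = $0.0833/kWh, Grid price = $0.1443/kWh
  Ratio = LCOE / grid_price = 0.0833 / 0.1443 = 0.5773
  Grid parity achieved (ratio <= 1)? yes

0.5773


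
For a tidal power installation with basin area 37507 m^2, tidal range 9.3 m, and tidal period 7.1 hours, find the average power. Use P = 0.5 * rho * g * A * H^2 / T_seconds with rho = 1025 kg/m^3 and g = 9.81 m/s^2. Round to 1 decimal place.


Convert period to seconds: T = 7.1 * 3600 = 25560.0 s
H^2 = 9.3^2 = 86.49
P = 0.5 * rho * g * A * H^2 / T
P = 0.5 * 1025 * 9.81 * 37507 * 86.49 / 25560.0
P = 638087.5 W

638087.5


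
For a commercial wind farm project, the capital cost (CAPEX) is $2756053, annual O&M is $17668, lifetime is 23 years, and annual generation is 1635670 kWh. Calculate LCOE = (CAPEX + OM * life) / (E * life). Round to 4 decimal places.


Total cost = CAPEX + OM * lifetime = 2756053 + 17668 * 23 = 2756053 + 406364 = 3162417
Total generation = annual * lifetime = 1635670 * 23 = 37620410 kWh
LCOE = 3162417 / 37620410
LCOE = 0.0841 $/kWh

0.0841


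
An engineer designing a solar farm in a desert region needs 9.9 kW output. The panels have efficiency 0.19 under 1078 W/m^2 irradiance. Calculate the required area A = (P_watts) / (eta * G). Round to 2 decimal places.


Convert target power to watts: P = 9.9 * 1000 = 9900.0 W
Compute denominator: eta * G = 0.19 * 1078 = 204.82
Required area A = P / (eta * G) = 9900.0 / 204.82
A = 48.34 m^2

48.34


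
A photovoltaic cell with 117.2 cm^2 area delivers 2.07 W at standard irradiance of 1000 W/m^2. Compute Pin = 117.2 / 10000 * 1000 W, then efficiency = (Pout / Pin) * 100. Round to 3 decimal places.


First compute the input power:
  Pin = area_cm2 / 10000 * G = 117.2 / 10000 * 1000 = 11.72 W
Then compute efficiency:
  Efficiency = (Pout / Pin) * 100 = (2.07 / 11.72) * 100
  Efficiency = 17.662%

17.662


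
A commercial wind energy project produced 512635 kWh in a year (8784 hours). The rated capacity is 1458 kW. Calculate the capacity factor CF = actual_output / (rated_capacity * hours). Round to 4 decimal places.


Capacity factor = actual output / maximum possible output
Maximum possible = rated * hours = 1458 * 8784 = 12807072 kWh
CF = 512635 / 12807072
CF = 0.0400

0.0400
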